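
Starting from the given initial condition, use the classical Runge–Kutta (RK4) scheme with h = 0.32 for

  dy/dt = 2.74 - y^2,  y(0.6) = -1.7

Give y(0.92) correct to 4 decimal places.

-1.7869

RK4: k1 = f(t_n, y_n); k2 = f(t_n + h/2, y_n + (h/2)·k1); k3 = f(t_n + h/2, y_n + (h/2)·k2); k4 = f(t_n + h, y_n + h·k3); y_{n+1} = y_n + (h/6)·(k1 + 2k2 + 2k3 + k4).
t=0.600000, y=-1.700000:
  k1 = f(0.600000, -1.700000) = -0.150000
  k2 = f(0.760000, -1.724000) = -0.232176
  k3 = f(0.760000, -1.737148) = -0.277684
  k4 = f(0.920000, -1.788859) = -0.460016
  y ← -1.700000 + (0.32/6)·(k1 + 2k2 + 2k3 + k4) = -1.786919
y(0.92) ≈ -1.7869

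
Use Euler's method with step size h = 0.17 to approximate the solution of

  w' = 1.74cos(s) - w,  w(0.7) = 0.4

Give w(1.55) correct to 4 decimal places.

Euler: w_{n+1} = w_n + h·f(s_n, w_n).
s=0.700000, w=0.400000: f=0.930825 → w ← 0.400000 + 0.17·0.930825 = 0.558240
s=0.870000, w=0.558240: f=0.563758 → w ← 0.558240 + 0.17·0.563758 = 0.654079
s=1.040000, w=0.654079: f=0.226744 → w ← 0.654079 + 0.17·0.226744 = 0.692626
s=1.210000, w=0.692626: f=-0.078372 → w ← 0.692626 + 0.17·(-0.078372) = 0.679302
s=1.380000, w=0.679302: f=-0.349327 → w ← 0.679302 + 0.17·(-0.349327) = 0.619917
w(1.55) ≈ 0.6199

0.6199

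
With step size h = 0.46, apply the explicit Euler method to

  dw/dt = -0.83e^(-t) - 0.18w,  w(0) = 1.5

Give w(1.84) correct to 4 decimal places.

0.3286

Euler: w_{n+1} = w_n + h·f(t_n, w_n).
t=0.000000, w=1.500000: f=-1.100000 → w ← 1.500000 + 0.46·(-1.100000) = 0.994000
t=0.460000, w=0.994000: f=-0.702885 → w ← 0.994000 + 0.46·(-0.702885) = 0.670673
t=0.920000, w=0.670673: f=-0.451492 → w ← 0.670673 + 0.46·(-0.451492) = 0.462986
t=1.380000, w=0.462986: f=-0.292148 → w ← 0.462986 + 0.46·(-0.292148) = 0.328598
w(1.84) ≈ 0.3286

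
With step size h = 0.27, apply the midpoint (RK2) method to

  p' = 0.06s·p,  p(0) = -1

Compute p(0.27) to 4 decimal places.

-1.0022

Midpoint: k1 = f(s_n, p_n); k2 = f(s_n + h/2, p_n + (h/2)·k1); p_{n+1} = p_n + h·k2.
s=0.000000, p=-1.000000:
  k1 = f(0.000000, -1.000000) = 0.000000
  k2 = f(0.135000, -1.000000) = -0.008100
  p ← -1.000000 + 0.27·(-0.008100) = -1.002187
p(0.27) ≈ -1.0022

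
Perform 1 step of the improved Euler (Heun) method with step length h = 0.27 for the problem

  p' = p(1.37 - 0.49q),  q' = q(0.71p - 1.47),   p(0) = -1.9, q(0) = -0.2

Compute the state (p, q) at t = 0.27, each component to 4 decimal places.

-2.7756, -0.1023

Heun on (p,q): k1 = f(t_n, state_n); k2 = f(t_n + h, state_n + h·k1); state_{n+1} = state_n + (h/2)·(k1 + k2).
0.000000: (-1.900000, -0.200000)
  k1 = (-2.789200, 0.563800)
  predictor → (-2.653084, -0.047774)
  k2 = (-3.696832, 0.160219)
  → (-2.775614, -0.102257)
(p(0.27), q(0.27)) ≈ (-2.7756, -0.1023)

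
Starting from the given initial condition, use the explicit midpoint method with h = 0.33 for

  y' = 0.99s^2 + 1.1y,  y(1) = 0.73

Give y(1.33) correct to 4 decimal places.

Midpoint: k1 = f(s_n, y_n); k2 = f(s_n + h/2, y_n + (h/2)·k1); y_{n+1} = y_n + h·k2.
s=1.000000, y=0.730000:
  k1 = f(1.000000, 0.730000) = 1.793000
  k2 = f(1.165000, 1.025845) = 2.472082
  y ← 0.730000 + 0.33·2.472082 = 1.545787
y(1.33) ≈ 1.5458

1.5458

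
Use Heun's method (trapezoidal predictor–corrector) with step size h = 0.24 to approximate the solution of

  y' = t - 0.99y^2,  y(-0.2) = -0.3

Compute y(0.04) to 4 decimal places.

Heun: k1 = f(t_n, y_n); k2 = f(t_n + h, y_n + h·k1); y_{n+1} = y_n + (h/2)·(k1 + k2).
t=-0.200000, y=-0.300000:
  k1 = f(-0.200000, -0.300000) = -0.289100
  k2 = f(0.040000, -0.369384) = -0.095080
  y ← -0.300000 + (0.24/2)·(-0.289100 + (-0.095080)) = -0.346102
y(0.04) ≈ -0.3461

-0.3461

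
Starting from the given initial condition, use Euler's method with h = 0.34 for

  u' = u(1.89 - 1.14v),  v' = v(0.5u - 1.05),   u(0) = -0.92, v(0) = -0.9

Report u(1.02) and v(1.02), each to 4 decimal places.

-5.6410, -0.0114

Euler on (u,v): u_{n+1} = u_n + h·u', v_{n+1} = v_n + h·v'.
0.000000: (-0.920000, -0.900000); f=(-2.682720, 1.359000) → (-1.832125, -0.437940)
0.340000: (-1.832125, -0.437940); f=(-4.377407, 0.861017) → (-3.320443, -0.145194)
0.680000: (-3.320443, -0.145194); f=(-6.825242, 0.393508) → (-5.641025, -0.011401)
(u(1.02), v(1.02)) ≈ (-5.6410, -0.0114)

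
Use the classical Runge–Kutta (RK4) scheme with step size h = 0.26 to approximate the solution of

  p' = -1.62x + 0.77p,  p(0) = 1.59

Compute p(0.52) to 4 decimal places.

2.1215

RK4: k1 = f(x_n, p_n); k2 = f(x_n + h/2, p_n + (h/2)·k1); k3 = f(x_n + h/2, p_n + (h/2)·k2); k4 = f(x_n + h, p_n + h·k3); p_{n+1} = p_n + (h/6)·(k1 + 2k2 + 2k3 + k4).
x=0.000000, p=1.590000:
  k1 = f(0.000000, 1.590000) = 1.224300
  k2 = f(0.130000, 1.749159) = 1.136252
  k3 = f(0.130000, 1.737713) = 1.127439
  k4 = f(0.260000, 1.883134) = 1.028813
  p ← 1.590000 + (0.26/6)·(k1 + 2k2 + 2k3 + k4) = 1.883821
x=0.260000, p=1.883821:
  k1 = f(0.260000, 1.883821) = 1.029343
  k2 = f(0.390000, 2.017636) = 0.921780
  k3 = f(0.390000, 2.003653) = 0.911013
  k4 = f(0.520000, 2.120685) = 0.790527
  p ← 1.883821 + (0.26/6)·(k1 + 2k2 + 2k3 + k4) = 2.121525
p(0.52) ≈ 2.1215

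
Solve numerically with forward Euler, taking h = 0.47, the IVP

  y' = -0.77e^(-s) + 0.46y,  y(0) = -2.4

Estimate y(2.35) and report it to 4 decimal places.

-7.9566

Euler: y_{n+1} = y_n + h·f(s_n, y_n).
s=0.000000, y=-2.400000: f=-1.874000 → y ← -2.400000 + 0.47·(-1.874000) = -3.280780
s=0.470000, y=-3.280780: f=-1.990411 → y ← -3.280780 + 0.47·(-1.990411) = -4.216273
s=0.940000, y=-4.216273: f=-2.240269 → y ← -4.216273 + 0.47·(-2.240269) = -5.269199
s=1.410000, y=-5.269199: f=-2.611822 → y ← -5.269199 + 0.47·(-2.611822) = -6.496756
s=1.880000, y=-6.496756: f=-3.106002 → y ← -6.496756 + 0.47·(-3.106002) = -7.956577
y(2.35) ≈ -7.9566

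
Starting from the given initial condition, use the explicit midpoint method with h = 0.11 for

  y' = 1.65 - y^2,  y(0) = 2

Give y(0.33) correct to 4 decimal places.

1.5577

Midpoint: k1 = f(x_n, y_n); k2 = f(x_n + h/2, y_n + (h/2)·k1); y_{n+1} = y_n + h·k2.
x=0.000000, y=2.000000:
  k1 = f(0.000000, 2.000000) = -2.350000
  k2 = f(0.055000, 1.870750) = -1.849706
  y ← 2.000000 + 0.11·(-1.849706) = 1.796532
x=0.110000, y=1.796532:
  k1 = f(0.110000, 1.796532) = -1.577529
  k2 = f(0.165000, 1.709768) = -1.273308
  y ← 1.796532 + 0.11·(-1.273308) = 1.656469
x=0.220000, y=1.656469:
  k1 = f(0.220000, 1.656469) = -1.093888
  k2 = f(0.275000, 1.596305) = -0.898189
  y ← 1.656469 + 0.11·(-0.898189) = 1.557668
y(0.33) ≈ 1.5577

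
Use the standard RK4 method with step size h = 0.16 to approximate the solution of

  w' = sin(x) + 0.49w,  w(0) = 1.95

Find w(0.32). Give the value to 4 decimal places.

RK4: k1 = f(x_n, w_n); k2 = f(x_n + h/2, w_n + (h/2)·k1); k3 = f(x_n + h/2, w_n + (h/2)·k2); k4 = f(x_n + h, w_n + h·k3); w_{n+1} = w_n + (h/6)·(k1 + 2k2 + 2k3 + k4).
x=0.000000, w=1.950000:
  k1 = f(0.000000, 1.950000) = 0.955500
  k2 = f(0.080000, 2.026440) = 1.072870
  k3 = f(0.080000, 2.035830) = 1.077471
  k4 = f(0.160000, 2.122395) = 1.199292
  w ← 1.950000 + (0.16/6)·(k1 + 2k2 + 2k3 + k4) = 2.122146
x=0.160000, w=2.122146:
  k1 = f(0.160000, 2.122146) = 1.199170
  k2 = f(0.240000, 2.218080) = 1.324562
  k3 = f(0.240000, 2.228111) = 1.329477
  k4 = f(0.320000, 2.334862) = 1.458649
  w ← 2.122146 + (0.16/6)·(k1 + 2k2 + 2k3 + k4) = 2.334570
w(0.32) ≈ 2.3346

2.3346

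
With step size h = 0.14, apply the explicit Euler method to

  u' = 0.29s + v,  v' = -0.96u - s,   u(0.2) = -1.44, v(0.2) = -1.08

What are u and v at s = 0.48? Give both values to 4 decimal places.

Euler on (u,v): u_{n+1} = u_n + h·u', v_{n+1} = v_n + h·v'.
0.200000: (-1.440000, -1.080000); f=(-1.022000, 1.182400) → (-1.583080, -0.914464)
0.340000: (-1.583080, -0.914464); f=(-0.815864, 1.179757) → (-1.697301, -0.749298)
(u(0.48), v(0.48)) ≈ (-1.6973, -0.7493)

-1.6973, -0.7493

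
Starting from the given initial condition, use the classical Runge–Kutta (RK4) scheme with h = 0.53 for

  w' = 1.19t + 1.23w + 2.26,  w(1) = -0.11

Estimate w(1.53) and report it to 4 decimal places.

RK4: k1 = f(t_n, w_n); k2 = f(t_n + h/2, w_n + (h/2)·k1); k3 = f(t_n + h/2, w_n + (h/2)·k2); k4 = f(t_n + h, w_n + h·k3); w_{n+1} = w_n + (h/6)·(k1 + 2k2 + 2k3 + k4).
t=1.000000, w=-0.110000:
  k1 = f(1.000000, -0.110000) = 3.314700
  k2 = f(1.265000, 0.768396) = 4.710476
  k3 = f(1.265000, 1.138276) = 5.165430
  k4 = f(1.530000, 2.627678) = 7.312744
  w ← -0.110000 + (0.53/6)·(k1 + 2k2 + 2k3 + k4) = 2.573501
w(1.53) ≈ 2.5735

2.5735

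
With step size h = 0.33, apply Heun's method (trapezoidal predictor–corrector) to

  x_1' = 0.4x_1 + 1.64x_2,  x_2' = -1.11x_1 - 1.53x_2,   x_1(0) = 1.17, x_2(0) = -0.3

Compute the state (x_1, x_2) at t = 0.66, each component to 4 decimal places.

0.9091, -0.5885

Heun on (x_1,x_2): k1 = f(t_n, state_n); k2 = f(t_n + h, state_n + h·k1); state_{n+1} = state_n + (h/2)·(k1 + k2).
0.000000: (1.170000, -0.300000)
  k1 = (-0.024000, -0.839700)
  predictor → (1.162080, -0.577101)
  k2 = (-0.481614, -0.406944)
  → (1.086574, -0.505696)
0.330000: (1.086574, -0.505696)
  k1 = (-0.394712, -0.432382)
  predictor → (0.956319, -0.648382)
  k2 = (-0.680819, -0.069489)
  → (0.909111, -0.588505)
(x_1(0.66), x_2(0.66)) ≈ (0.9091, -0.5885)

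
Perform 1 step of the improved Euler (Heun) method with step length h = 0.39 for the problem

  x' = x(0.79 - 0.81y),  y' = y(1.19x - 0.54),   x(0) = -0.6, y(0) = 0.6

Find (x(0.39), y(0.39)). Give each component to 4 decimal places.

Heun on (x,y): k1 = f(t_n, state_n); k2 = f(t_n + h, state_n + h·k1); state_{n+1} = state_n + (h/2)·(k1 + k2).
0.000000: (-0.600000, 0.600000)
  k1 = (-0.182400, -0.752400)
  predictor → (-0.671136, 0.306564)
  k2 = (-0.363543, -0.410382)
  → (-0.706459, 0.373257)
(x(0.39), y(0.39)) ≈ (-0.7065, 0.3733)

-0.7065, 0.3733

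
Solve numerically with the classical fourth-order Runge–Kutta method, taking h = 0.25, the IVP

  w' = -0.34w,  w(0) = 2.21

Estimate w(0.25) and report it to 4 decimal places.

RK4: k1 = f(x_n, w_n); k2 = f(x_n + h/2, w_n + (h/2)·k1); k3 = f(x_n + h/2, w_n + (h/2)·k2); k4 = f(x_n + h, w_n + h·k3); w_{n+1} = w_n + (h/6)·(k1 + 2k2 + 2k3 + k4).
x=0.000000, w=2.210000:
  k1 = f(0.000000, 2.210000) = -0.751400
  k2 = f(0.125000, 2.116075) = -0.719465
  k3 = f(0.125000, 2.120067) = -0.720823
  k4 = f(0.250000, 2.029794) = -0.690130
  w ← 2.210000 + (0.25/6)·(k1 + 2k2 + 2k3 + k4) = 2.029912
w(0.25) ≈ 2.0299

2.0299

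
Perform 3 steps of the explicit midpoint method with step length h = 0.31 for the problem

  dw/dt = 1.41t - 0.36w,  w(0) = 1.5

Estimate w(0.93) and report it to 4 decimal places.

1.6270

Midpoint: k1 = f(t_n, w_n); k2 = f(t_n + h/2, w_n + (h/2)·k1); w_{n+1} = w_n + h·k2.
t=0.000000, w=1.500000:
  k1 = f(0.000000, 1.500000) = -0.540000
  k2 = f(0.155000, 1.416300) = -0.291318
  w ← 1.500000 + 0.31·(-0.291318) = 1.409691
t=0.310000, w=1.409691:
  k1 = f(0.310000, 1.409691) = -0.070389
  k2 = f(0.465000, 1.398781) = 0.152089
  w ← 1.409691 + 0.31·0.152089 = 1.456839
t=0.620000, w=1.456839:
  k1 = f(0.620000, 1.456839) = 0.349738
  k2 = f(0.775000, 1.511048) = 0.548773
  w ← 1.456839 + 0.31·0.548773 = 1.626958
w(0.93) ≈ 1.6270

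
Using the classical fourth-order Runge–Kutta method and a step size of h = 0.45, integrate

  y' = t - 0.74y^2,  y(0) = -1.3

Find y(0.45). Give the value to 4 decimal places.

-2.1282

RK4: k1 = f(t_n, y_n); k2 = f(t_n + h/2, y_n + (h/2)·k1); k3 = f(t_n + h/2, y_n + (h/2)·k2); k4 = f(t_n + h, y_n + h·k3); y_{n+1} = y_n + (h/6)·(k1 + 2k2 + 2k3 + k4).
t=0.000000, y=-1.300000:
  k1 = f(0.000000, -1.300000) = -1.250600
  k2 = f(0.225000, -1.581385) = -1.625576
  k3 = f(0.225000, -1.665755) = -1.828306
  k4 = f(0.450000, -2.122738) = -2.884452
  y ← -1.300000 + (0.45/6)·(k1 + 2k2 + 2k3 + k4) = -2.128211
y(0.45) ≈ -2.1282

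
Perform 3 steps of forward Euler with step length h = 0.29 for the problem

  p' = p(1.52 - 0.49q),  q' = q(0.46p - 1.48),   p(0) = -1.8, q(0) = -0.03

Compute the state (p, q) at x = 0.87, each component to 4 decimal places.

Euler on (p,q): p_{n+1} = p_n + h·p', q_{n+1} = q_n + h·q'.
0.000000: (-1.800000, -0.030000); f=(-2.762460, 0.069240) → (-2.601113, -0.009920)
0.290000: (-2.601113, -0.009920); f=(-3.966336, 0.026552) → (-3.751351, -0.002220)
0.580000: (-3.751351, -0.002220); f=(-5.706135, 0.007117) → (-5.406130, -0.000156)
(p(0.87), q(0.87)) ≈ (-5.4061, -0.0002)

-5.4061, -0.0002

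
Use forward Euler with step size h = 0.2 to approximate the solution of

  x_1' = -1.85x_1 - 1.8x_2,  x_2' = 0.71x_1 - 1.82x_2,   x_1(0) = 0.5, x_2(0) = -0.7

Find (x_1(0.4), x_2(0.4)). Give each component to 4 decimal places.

0.4919, -0.1575

Euler on (x_1,x_2): x_1_{n+1} = x_1_n + h·x_1', x_2_{n+1} = x_2_n + h·x_2'.
0.000000: (0.500000, -0.700000); f=(0.335000, 1.629000) → (0.567000, -0.374200)
0.200000: (0.567000, -0.374200); f=(-0.375390, 1.083614) → (0.491922, -0.157477)
(x_1(0.4), x_2(0.4)) ≈ (0.4919, -0.1575)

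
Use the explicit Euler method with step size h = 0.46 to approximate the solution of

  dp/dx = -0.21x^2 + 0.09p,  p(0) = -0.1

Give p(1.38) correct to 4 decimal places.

Euler: p_{n+1} = p_n + h·f(x_n, p_n).
x=0.000000, p=-0.100000: f=-0.009000 → p ← -0.100000 + 0.46·(-0.009000) = -0.104140
x=0.460000, p=-0.104140: f=-0.053809 → p ← -0.104140 + 0.46·(-0.053809) = -0.128892
x=0.920000, p=-0.128892: f=-0.189344 → p ← -0.128892 + 0.46·(-0.189344) = -0.215990
p(1.38) ≈ -0.2160

-0.2160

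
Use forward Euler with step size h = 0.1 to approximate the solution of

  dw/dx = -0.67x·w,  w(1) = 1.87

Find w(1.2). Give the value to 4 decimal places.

1.6161

Euler: w_{n+1} = w_n + h·f(x_n, w_n).
x=1.000000, w=1.870000: f=-1.252900 → w ← 1.870000 + 0.1·(-1.252900) = 1.744710
x=1.100000, w=1.744710: f=-1.285851 → w ← 1.744710 + 0.1·(-1.285851) = 1.616125
w(1.2) ≈ 1.6161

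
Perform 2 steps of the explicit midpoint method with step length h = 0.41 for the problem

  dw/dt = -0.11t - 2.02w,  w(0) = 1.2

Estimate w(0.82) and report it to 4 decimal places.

0.2931

Midpoint: k1 = f(t_n, w_n); k2 = f(t_n + h/2, w_n + (h/2)·k1); w_{n+1} = w_n + h·k2.
t=0.000000, w=1.200000:
  k1 = f(0.000000, 1.200000) = -2.424000
  k2 = f(0.205000, 0.703080) = -1.442772
  w ← 1.200000 + 0.41·(-1.442772) = 0.608464
t=0.410000, w=0.608464:
  k1 = f(0.410000, 0.608464) = -1.274197
  k2 = f(0.615000, 0.347253) = -0.769102
  w ← 0.608464 + 0.41·(-0.769102) = 0.293132
w(0.82) ≈ 0.2931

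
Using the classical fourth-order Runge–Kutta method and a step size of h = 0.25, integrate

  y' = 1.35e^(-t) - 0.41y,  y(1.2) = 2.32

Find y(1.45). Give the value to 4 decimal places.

RK4: k1 = f(t_n, y_n); k2 = f(t_n + h/2, y_n + (h/2)·k1); k3 = f(t_n + h/2, y_n + (h/2)·k2); k4 = f(t_n + h, y_n + h·k3); y_{n+1} = y_n + (h/6)·(k1 + 2k2 + 2k3 + k4).
t=1.200000, y=2.320000:
  k1 = f(1.200000, 2.320000) = -0.544588
  k2 = f(1.325000, 2.251927) = -0.564456
  k3 = f(1.325000, 2.249443) = -0.563438
  k4 = f(1.450000, 2.179141) = -0.576778
  y ← 2.320000 + (0.25/6)·(k1 + 2k2 + 2k3 + k4) = 2.179285
y(1.45) ≈ 2.1793

2.1793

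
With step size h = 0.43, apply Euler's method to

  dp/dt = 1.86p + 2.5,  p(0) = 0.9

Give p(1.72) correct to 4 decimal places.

22.2030

Euler: p_{n+1} = p_n + h·f(t_n, p_n).
t=0.000000, p=0.900000: f=4.174000 → p ← 0.900000 + 0.43·4.174000 = 2.694820
t=0.430000, p=2.694820: f=7.512365 → p ← 2.694820 + 0.43·7.512365 = 5.925137
t=0.860000, p=5.925137: f=13.520755 → p ← 5.925137 + 0.43·13.520755 = 11.739062
t=1.290000, p=11.739062: f=24.334655 → p ← 11.739062 + 0.43·24.334655 = 22.202963
p(1.72) ≈ 22.2030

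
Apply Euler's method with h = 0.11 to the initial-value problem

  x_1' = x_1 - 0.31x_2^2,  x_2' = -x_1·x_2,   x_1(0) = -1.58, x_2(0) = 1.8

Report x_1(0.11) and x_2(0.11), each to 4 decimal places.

-1.8643, 2.1128

Euler on (x_1,x_2): x_1_{n+1} = x_1_n + h·x_1', x_2_{n+1} = x_2_n + h·x_2'.
0.000000: (-1.580000, 1.800000); f=(-2.584400, 2.844000) → (-1.864284, 2.112840)
(x_1(0.11), x_2(0.11)) ≈ (-1.8643, 2.1128)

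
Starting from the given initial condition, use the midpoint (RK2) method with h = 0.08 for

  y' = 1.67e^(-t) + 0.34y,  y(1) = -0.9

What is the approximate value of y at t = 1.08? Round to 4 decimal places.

Midpoint: k1 = f(t_n, y_n); k2 = f(t_n + h/2, y_n + (h/2)·k1); y_{n+1} = y_n + h·k2.
t=1.000000, y=-0.900000:
  k1 = f(1.000000, -0.900000) = 0.308359
  k2 = f(1.040000, -0.887666) = 0.288463
  y ← -0.900000 + 0.08·0.288463 = -0.876923
y(1.08) ≈ -0.8769

-0.8769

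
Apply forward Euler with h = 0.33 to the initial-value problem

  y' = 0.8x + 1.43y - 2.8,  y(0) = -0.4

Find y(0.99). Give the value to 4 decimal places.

-5.2589

Euler: y_{n+1} = y_n + h·f(x_n, y_n).
x=0.000000, y=-0.400000: f=-3.372000 → y ← -0.400000 + 0.33·(-3.372000) = -1.512760
x=0.330000, y=-1.512760: f=-4.699247 → y ← -1.512760 + 0.33·(-4.699247) = -3.063511
x=0.660000, y=-3.063511: f=-6.652821 → y ← -3.063511 + 0.33·(-6.652821) = -5.258942
y(0.99) ≈ -5.2589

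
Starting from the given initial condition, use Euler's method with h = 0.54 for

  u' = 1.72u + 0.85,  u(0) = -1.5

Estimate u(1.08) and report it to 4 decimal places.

Euler: u_{n+1} = u_n + h·f(x_n, u_n).
x=0.000000, u=-1.500000: f=-1.730000 → u ← -1.500000 + 0.54·(-1.730000) = -2.434200
x=0.540000, u=-2.434200: f=-3.336824 → u ← -2.434200 + 0.54·(-3.336824) = -4.236085
u(1.08) ≈ -4.2361

-4.2361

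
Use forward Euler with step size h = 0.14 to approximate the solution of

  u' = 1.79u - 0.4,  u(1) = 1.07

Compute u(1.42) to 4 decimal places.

1.8792

Euler: u_{n+1} = u_n + h·f(x_n, u_n).
x=1.000000, u=1.070000: f=1.515300 → u ← 1.070000 + 0.14·1.515300 = 1.282142
x=1.140000, u=1.282142: f=1.895034 → u ← 1.282142 + 0.14·1.895034 = 1.547447
x=1.280000, u=1.547447: f=2.369930 → u ← 1.547447 + 0.14·2.369930 = 1.879237
u(1.42) ≈ 1.8792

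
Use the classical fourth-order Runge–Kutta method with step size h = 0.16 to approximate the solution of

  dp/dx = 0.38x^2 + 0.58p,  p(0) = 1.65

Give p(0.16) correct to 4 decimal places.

1.8110

RK4: k1 = f(x_n, p_n); k2 = f(x_n + h/2, p_n + (h/2)·k1); k3 = f(x_n + h/2, p_n + (h/2)·k2); k4 = f(x_n + h, p_n + h·k3); p_{n+1} = p_n + (h/6)·(k1 + 2k2 + 2k3 + k4).
x=0.000000, p=1.650000:
  k1 = f(0.000000, 1.650000) = 0.957000
  k2 = f(0.080000, 1.726560) = 1.003837
  k3 = f(0.080000, 1.730307) = 1.006010
  k4 = f(0.160000, 1.810962) = 1.060086
  p ← 1.650000 + (0.16/6)·(k1 + 2k2 + 2k3 + k4) = 1.810981
p(0.16) ≈ 1.8110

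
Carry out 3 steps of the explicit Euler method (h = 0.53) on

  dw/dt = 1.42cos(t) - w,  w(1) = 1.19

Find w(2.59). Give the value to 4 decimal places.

-0.1259

Euler: w_{n+1} = w_n + h·f(t_n, w_n).
t=1.000000, w=1.190000: f=-0.422771 → w ← 1.190000 + 0.53·(-0.422771) = 0.965932
t=1.530000, w=0.965932: f=-0.908017 → w ← 0.965932 + 0.53·(-0.908017) = 0.484683
t=2.060000, w=0.484683: f=-1.151973 → w ← 0.484683 + 0.53·(-1.151973) = -0.125863
w(2.59) ≈ -0.1259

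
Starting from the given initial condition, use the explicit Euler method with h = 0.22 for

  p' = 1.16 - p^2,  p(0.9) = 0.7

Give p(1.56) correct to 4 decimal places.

Euler: p_{n+1} = p_n + h·f(t_n, p_n).
t=0.900000, p=0.700000: f=0.670000 → p ← 0.700000 + 0.22·0.670000 = 0.847400
t=1.120000, p=0.847400: f=0.441913 → p ← 0.847400 + 0.22·0.441913 = 0.944621
t=1.340000, p=0.944621: f=0.267691 → p ← 0.944621 + 0.22·0.267691 = 1.003513
p(1.56) ≈ 1.0035

1.0035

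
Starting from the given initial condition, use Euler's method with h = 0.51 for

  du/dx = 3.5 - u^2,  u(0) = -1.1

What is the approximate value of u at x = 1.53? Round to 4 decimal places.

Euler: u_{n+1} = u_n + h·f(x_n, u_n).
x=0.000000, u=-1.100000: f=2.290000 → u ← -1.100000 + 0.51·2.290000 = 0.067900
x=0.510000, u=0.067900: f=3.495390 → u ← 0.067900 + 0.51·3.495390 = 1.850549
x=1.020000, u=1.850549: f=0.075470 → u ← 1.850549 + 0.51·0.075470 = 1.889038
u(1.53) ≈ 1.8890

1.8890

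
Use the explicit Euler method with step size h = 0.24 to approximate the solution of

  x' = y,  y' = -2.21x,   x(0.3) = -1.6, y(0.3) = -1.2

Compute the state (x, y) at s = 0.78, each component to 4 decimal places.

Euler on (x,y): x_{n+1} = x_n + h·x', y_{n+1} = y_n + h·y'.
0.300000: (-1.600000, -1.200000); f=(-1.200000, 3.536000) → (-1.888000, -0.351360)
0.540000: (-1.888000, -0.351360); f=(-0.351360, 4.172480) → (-1.972326, 0.650035)
(x(0.78), y(0.78)) ≈ (-1.9723, 0.6500)

-1.9723, 0.6500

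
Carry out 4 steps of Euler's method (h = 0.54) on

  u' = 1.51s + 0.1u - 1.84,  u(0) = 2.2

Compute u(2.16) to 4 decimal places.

1.1453

Euler: u_{n+1} = u_n + h·f(s_n, u_n).
s=0.000000, u=2.200000: f=-1.620000 → u ← 2.200000 + 0.54·(-1.620000) = 1.325200
s=0.540000, u=1.325200: f=-0.892080 → u ← 1.325200 + 0.54·(-0.892080) = 0.843477
s=1.080000, u=0.843477: f=-0.124852 → u ← 0.843477 + 0.54·(-0.124852) = 0.776057
s=1.620000, u=0.776057: f=0.683806 → u ← 0.776057 + 0.54·0.683806 = 1.145312
u(2.16) ≈ 1.1453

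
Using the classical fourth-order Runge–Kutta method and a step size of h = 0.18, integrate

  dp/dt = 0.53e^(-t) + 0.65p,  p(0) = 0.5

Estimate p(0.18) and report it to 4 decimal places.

0.6548

RK4: k1 = f(t_n, p_n); k2 = f(t_n + h/2, p_n + (h/2)·k1); k3 = f(t_n + h/2, p_n + (h/2)·k2); k4 = f(t_n + h, p_n + h·k3); p_{n+1} = p_n + (h/6)·(k1 + 2k2 + 2k3 + k4).
t=0.000000, p=0.500000:
  k1 = f(0.000000, 0.500000) = 0.855000
  k2 = f(0.090000, 0.576950) = 0.859401
  k3 = f(0.090000, 0.577346) = 0.859658
  k4 = f(0.180000, 0.654739) = 0.868273
  p ← 0.500000 + (0.18/6)·(k1 + 2k2 + 2k3 + k4) = 0.654842
p(0.18) ≈ 0.6548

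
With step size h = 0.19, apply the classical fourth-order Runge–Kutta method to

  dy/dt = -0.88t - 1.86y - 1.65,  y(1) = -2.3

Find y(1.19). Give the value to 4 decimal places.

-2.0344

RK4: k1 = f(t_n, y_n); k2 = f(t_n + h/2, y_n + (h/2)·k1); k3 = f(t_n + h/2, y_n + (h/2)·k2); k4 = f(t_n + h, y_n + h·k3); y_{n+1} = y_n + (h/6)·(k1 + 2k2 + 2k3 + k4).
t=1.000000, y=-2.300000:
  k1 = f(1.000000, -2.300000) = 1.748000
  k2 = f(1.095000, -2.133940) = 1.355528
  k3 = f(1.095000, -2.171225) = 1.424878
  k4 = f(1.190000, -2.029273) = 1.077248
  y ← -2.300000 + (0.19/6)·(k1 + 2k2 + 2k3 + k4) = -2.034441
y(1.19) ≈ -2.0344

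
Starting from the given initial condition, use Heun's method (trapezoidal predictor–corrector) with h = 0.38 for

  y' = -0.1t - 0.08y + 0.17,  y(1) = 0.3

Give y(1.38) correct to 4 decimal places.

0.3100

Heun: k1 = f(t_n, y_n); k2 = f(t_n + h, y_n + h·k1); y_{n+1} = y_n + (h/2)·(k1 + k2).
t=1.000000, y=0.300000:
  k1 = f(1.000000, 0.300000) = 0.046000
  k2 = f(1.380000, 0.317480) = 0.006602
  y ← 0.300000 + (0.38/2)·(0.046000 + 0.006602) = 0.309994
y(1.38) ≈ 0.3100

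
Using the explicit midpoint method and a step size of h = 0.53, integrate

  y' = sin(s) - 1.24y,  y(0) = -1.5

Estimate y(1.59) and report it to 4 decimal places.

Midpoint: k1 = f(s_n, y_n); k2 = f(s_n + h/2, y_n + (h/2)·k1); y_{n+1} = y_n + h·k2.
s=0.000000, y=-1.500000:
  k1 = f(0.000000, -1.500000) = 1.860000
  k2 = f(0.265000, -1.007100) = 1.510713
  y ← -1.500000 + 0.53·1.510713 = -0.699322
s=0.530000, y=-0.699322:
  k1 = f(0.530000, -0.699322) = 1.372693
  k2 = f(0.795000, -0.335558) = 1.129956
  y ← -0.699322 + 0.53·1.129956 = -0.100445
s=1.060000, y=-0.100445:
  k1 = f(1.060000, -0.100445) = 0.996908
  k2 = f(1.325000, 0.163735) = 0.766912
  y ← -0.100445 + 0.53·0.766912 = 0.306018
y(1.59) ≈ 0.3060

0.3060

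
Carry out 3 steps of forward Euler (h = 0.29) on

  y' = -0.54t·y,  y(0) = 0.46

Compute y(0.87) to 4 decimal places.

Euler: y_{n+1} = y_n + h·f(t_n, y_n).
t=0.000000, y=0.460000: f=0.000000 → y ← 0.460000 + 0.29·0.000000 = 0.460000
t=0.290000, y=0.460000: f=-0.072036 → y ← 0.460000 + 0.29·(-0.072036) = 0.439110
t=0.580000, y=0.439110: f=-0.137529 → y ← 0.439110 + 0.29·(-0.137529) = 0.399226
y(0.87) ≈ 0.3992

0.3992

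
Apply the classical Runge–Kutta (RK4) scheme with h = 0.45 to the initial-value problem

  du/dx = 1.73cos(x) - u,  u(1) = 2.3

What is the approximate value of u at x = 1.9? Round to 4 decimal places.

RK4: k1 = f(x_n, u_n); k2 = f(x_n + h/2, u_n + (h/2)·k1); k3 = f(x_n + h/2, u_n + (h/2)·k2); k4 = f(x_n + h, u_n + h·k3); u_{n+1} = u_n + (h/6)·(k1 + 2k2 + 2k3 + k4).
x=1.000000, u=2.300000:
  k1 = f(1.000000, 2.300000) = -1.365277
  k2 = f(1.225000, 1.992813) = -1.406436
  k3 = f(1.225000, 1.983552) = -1.397175
  k4 = f(1.450000, 1.671271) = -1.462801
  u ← 2.300000 + (0.45/6)·(k1 + 2k2 + 2k3 + k4) = 1.667352
x=1.450000, u=1.667352:
  k1 = f(1.450000, 1.667352) = -1.458883
  k2 = f(1.675000, 1.339104) = -1.519050
  k3 = f(1.675000, 1.325566) = -1.505512
  k4 = f(1.900000, 0.989872) = -1.549163
  u ← 1.667352 + (0.45/6)·(k1 + 2k2 + 2k3 + k4) = 0.988065
u(1.9) ≈ 0.9881

0.9881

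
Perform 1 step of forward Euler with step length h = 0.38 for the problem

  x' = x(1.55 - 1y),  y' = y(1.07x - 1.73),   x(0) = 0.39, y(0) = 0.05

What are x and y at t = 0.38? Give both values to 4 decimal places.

0.6123, 0.0251

Euler on (x,y): x_{n+1} = x_n + h·x', y_{n+1} = y_n + h·y'.
0.000000: (0.390000, 0.050000); f=(0.585000, -0.065635) → (0.612300, 0.025059)
(x(0.38), y(0.38)) ≈ (0.6123, 0.0251)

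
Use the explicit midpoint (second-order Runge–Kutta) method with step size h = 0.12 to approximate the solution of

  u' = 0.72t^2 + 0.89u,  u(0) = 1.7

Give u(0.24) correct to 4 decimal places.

Midpoint: k1 = f(t_n, u_n); k2 = f(t_n + h/2, u_n + (h/2)·k1); u_{n+1} = u_n + h·k2.
t=0.000000, u=1.700000:
  k1 = f(0.000000, 1.700000) = 1.513000
  k2 = f(0.060000, 1.790780) = 1.596386
  u ← 1.700000 + 0.12·1.596386 = 1.891566
t=0.120000, u=1.891566:
  k1 = f(0.120000, 1.891566) = 1.693862
  k2 = f(0.180000, 1.993198) = 1.797274
  u ← 1.891566 + 0.12·1.797274 = 2.107239
u(0.24) ≈ 2.1072

2.1072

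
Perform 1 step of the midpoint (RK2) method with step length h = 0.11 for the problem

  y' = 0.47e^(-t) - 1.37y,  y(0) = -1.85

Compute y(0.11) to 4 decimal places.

-1.5472

Midpoint: k1 = f(t_n, y_n); k2 = f(t_n + h/2, y_n + (h/2)·k1); y_{n+1} = y_n + h·k2.
t=0.000000, y=-1.850000:
  k1 = f(0.000000, -1.850000) = 3.004500
  k2 = f(0.055000, -1.684753) = 2.752959
  y ← -1.850000 + 0.11·2.752959 = -1.547175
y(0.11) ≈ -1.5472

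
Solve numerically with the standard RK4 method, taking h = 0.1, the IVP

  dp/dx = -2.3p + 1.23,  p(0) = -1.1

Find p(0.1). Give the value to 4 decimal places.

RK4: k1 = f(x_n, p_n); k2 = f(x_n + h/2, p_n + (h/2)·k1); k3 = f(x_n + h/2, p_n + (h/2)·k2); k4 = f(x_n + h, p_n + h·k3); p_{n+1} = p_n + (h/6)·(k1 + 2k2 + 2k3 + k4).
x=0.000000, p=-1.100000:
  k1 = f(0.000000, -1.100000) = 3.760000
  k2 = f(0.050000, -0.912000) = 3.327600
  k3 = f(0.050000, -0.933620) = 3.377326
  k4 = f(0.100000, -0.762267) = 2.983215
  p ← -1.100000 + (0.1/6)·(k1 + 2k2 + 2k3 + k4) = -0.764116
p(0.1) ≈ -0.7641

-0.7641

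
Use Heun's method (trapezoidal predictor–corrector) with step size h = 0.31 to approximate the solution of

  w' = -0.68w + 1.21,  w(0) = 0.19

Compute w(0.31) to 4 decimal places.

Heun: k1 = f(t_n, w_n); k2 = f(t_n + h, w_n + h·k1); w_{n+1} = w_n + (h/2)·(k1 + k2).
t=0.000000, w=0.190000:
  k1 = f(0.000000, 0.190000) = 1.080800
  k2 = f(0.310000, 0.525048) = 0.852967
  w ← 0.190000 + (0.31/2)·(1.080800 + 0.852967) = 0.489734
w(0.31) ≈ 0.4897

0.4897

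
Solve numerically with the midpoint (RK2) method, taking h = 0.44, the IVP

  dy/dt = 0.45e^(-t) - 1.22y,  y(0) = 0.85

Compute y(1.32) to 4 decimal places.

Midpoint: k1 = f(t_n, y_n); k2 = f(t_n + h/2, y_n + (h/2)·k1); y_{n+1} = y_n + h·k2.
t=0.000000, y=0.850000:
  k1 = f(0.000000, 0.850000) = -0.587000
  k2 = f(0.220000, 0.720860) = -0.518316
  y ← 0.850000 + 0.44·(-0.518316) = 0.621941
t=0.440000, y=0.621941:
  k1 = f(0.440000, 0.621941) = -0.468952
  k2 = f(0.660000, 0.518772) = -0.400318
  y ← 0.621941 + 0.44·(-0.400318) = 0.445801
t=0.880000, y=0.445801:
  k1 = f(0.880000, 0.445801) = -0.357225
  k2 = f(1.100000, 0.367212) = -0.298206
  y ← 0.445801 + 0.44·(-0.298206) = 0.314590
y(1.32) ≈ 0.3146

0.3146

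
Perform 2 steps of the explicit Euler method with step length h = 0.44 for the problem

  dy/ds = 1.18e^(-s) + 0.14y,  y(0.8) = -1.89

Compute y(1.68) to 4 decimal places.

Euler: y_{n+1} = y_n + h·f(s_n, y_n).
s=0.800000, y=-1.890000: f=0.265608 → y ← -1.890000 + 0.44·0.265608 = -1.773132
s=1.240000, y=-1.773132: f=0.093235 → y ← -1.773132 + 0.44·0.093235 = -1.732109
y(1.68) ≈ -1.7321

-1.7321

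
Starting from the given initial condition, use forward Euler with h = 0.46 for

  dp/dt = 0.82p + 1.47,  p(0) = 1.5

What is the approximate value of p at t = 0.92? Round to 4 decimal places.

4.4525

Euler: p_{n+1} = p_n + h·f(t_n, p_n).
t=0.000000, p=1.500000: f=2.700000 → p ← 1.500000 + 0.46·2.700000 = 2.742000
t=0.460000, p=2.742000: f=3.718440 → p ← 2.742000 + 0.46·3.718440 = 4.452482
p(0.92) ≈ 4.4525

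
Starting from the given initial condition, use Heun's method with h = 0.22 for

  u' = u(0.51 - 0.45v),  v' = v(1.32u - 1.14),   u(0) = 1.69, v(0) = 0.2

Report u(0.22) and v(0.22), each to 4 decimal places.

Heun on (u,v): k1 = f(t_n, state_n); k2 = f(t_n + h, state_n + h·k1); state_{n+1} = state_n + (h/2)·(k1 + k2).
0.000000: (1.690000, 0.200000)
  k1 = (0.709800, 0.218160)
  predictor → (1.846156, 0.247995)
  k2 = (0.735513, 0.321631)
  → (1.848984, 0.259377)
(u(0.22), v(0.22)) ≈ (1.8490, 0.2594)

1.8490, 0.2594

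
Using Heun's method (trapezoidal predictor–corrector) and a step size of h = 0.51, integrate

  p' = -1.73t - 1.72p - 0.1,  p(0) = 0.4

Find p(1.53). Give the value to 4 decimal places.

-1.0288

Heun: k1 = f(t_n, p_n); k2 = f(t_n + h, p_n + h·k1); p_{n+1} = p_n + (h/2)·(k1 + k2).
t=0.000000, p=0.400000:
  k1 = f(0.000000, 0.400000) = -0.788000
  k2 = f(0.510000, -0.001880) = -0.979066
  p ← 0.400000 + (0.51/2)·(-0.788000 + (-0.979066)) = -0.050602
t=0.510000, p=-0.050602:
  k1 = f(0.510000, -0.050602) = -0.895265
  k2 = f(1.020000, -0.507187) = -0.992239
  p ← -0.050602 + (0.51/2)·(-0.895265 + (-0.992239)) = -0.531915
t=1.020000, p=-0.531915:
  k1 = f(1.020000, -0.531915) = -0.949706
  k2 = f(1.530000, -1.016265) = -0.998924
  p ← -0.531915 + (0.51/2)·(-0.949706 + (-0.998924)) = -1.028816
p(1.53) ≈ -1.0288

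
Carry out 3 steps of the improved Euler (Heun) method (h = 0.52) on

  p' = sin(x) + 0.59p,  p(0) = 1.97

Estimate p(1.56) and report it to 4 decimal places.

Heun: k1 = f(x_n, p_n); k2 = f(x_n + h, p_n + h·k1); p_{n+1} = p_n + (h/2)·(k1 + k2).
x=0.000000, p=1.970000:
  k1 = f(0.000000, 1.970000) = 1.162300
  k2 = f(0.520000, 2.574396) = 2.015774
  p ← 1.970000 + (0.52/2)·(1.162300 + 2.015774) = 2.796299
x=0.520000, p=2.796299:
  k1 = f(0.520000, 2.796299) = 2.146697
  k2 = f(1.040000, 3.912581) = 3.170827
  p ← 2.796299 + (0.52/2)·(2.146697 + 3.170827) = 4.178855
x=1.040000, p=4.178855:
  k1 = f(1.040000, 4.178855) = 3.327929
  k2 = f(1.560000, 5.909378) = 4.486475
  p ← 4.178855 + (0.52/2)·(3.327929 + 4.486475) = 6.210600
p(1.56) ≈ 6.2106

6.2106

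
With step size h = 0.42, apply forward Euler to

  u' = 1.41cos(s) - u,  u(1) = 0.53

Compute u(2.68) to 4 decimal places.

-0.3156

Euler: u_{n+1} = u_n + h·f(s_n, u_n).
s=1.000000, u=0.530000: f=0.231826 → u ← 0.530000 + 0.42·0.231826 = 0.627367
s=1.420000, u=0.627367: f=-0.415549 → u ← 0.627367 + 0.42·(-0.415549) = 0.452836
s=1.840000, u=0.452836: f=-0.827845 → u ← 0.452836 + 0.42·(-0.827845) = 0.105141
s=2.260000, u=0.105141: f=-1.001792 → u ← 0.105141 + 0.42·(-1.001792) = -0.315612
u(2.68) ≈ -0.3156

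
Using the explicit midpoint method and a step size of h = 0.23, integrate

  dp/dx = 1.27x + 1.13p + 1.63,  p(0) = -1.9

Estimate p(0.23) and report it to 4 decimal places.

-2.0008

Midpoint: k1 = f(x_n, p_n); k2 = f(x_n + h/2, p_n + (h/2)·k1); p_{n+1} = p_n + h·k2.
x=0.000000, p=-1.900000:
  k1 = f(0.000000, -1.900000) = -0.517000
  k2 = f(0.115000, -1.959455) = -0.438134
  p ← -1.900000 + 0.23·(-0.438134) = -2.000771
p(0.23) ≈ -2.0008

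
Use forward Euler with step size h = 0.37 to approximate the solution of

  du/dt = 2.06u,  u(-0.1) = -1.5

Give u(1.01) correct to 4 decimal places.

-8.2084

Euler: u_{n+1} = u_n + h·f(t_n, u_n).
t=-0.100000, u=-1.500000: f=-3.090000 → u ← -1.500000 + 0.37·(-3.090000) = -2.643300
t=0.270000, u=-2.643300: f=-5.445198 → u ← -2.643300 + 0.37·(-5.445198) = -4.658023
t=0.640000, u=-4.658023: f=-9.595528 → u ← -4.658023 + 0.37·(-9.595528) = -8.208369
u(1.01) ≈ -8.2084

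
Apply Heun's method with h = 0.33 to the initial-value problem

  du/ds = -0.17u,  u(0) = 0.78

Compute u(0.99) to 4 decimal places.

0.6592

Heun: k1 = f(s_n, u_n); k2 = f(s_n + h, u_n + h·k1); u_{n+1} = u_n + (h/2)·(k1 + k2).
s=0.000000, u=0.780000:
  k1 = f(0.000000, 0.780000) = -0.132600
  k2 = f(0.330000, 0.736242) = -0.125161
  u ← 0.780000 + (0.33/2)·(-0.132600 + (-0.125161)) = 0.737469
s=0.330000, u=0.737469:
  k1 = f(0.330000, 0.737469) = -0.125370
  k2 = f(0.660000, 0.696097) = -0.118337
  u ← 0.737469 + (0.33/2)·(-0.125370 + (-0.118337)) = 0.697258
s=0.660000, u=0.697258:
  k1 = f(0.660000, 0.697258) = -0.118534
  k2 = f(0.990000, 0.658142) = -0.111884
  u ← 0.697258 + (0.33/2)·(-0.118534 + (-0.111884)) = 0.659239
u(0.99) ≈ 0.6592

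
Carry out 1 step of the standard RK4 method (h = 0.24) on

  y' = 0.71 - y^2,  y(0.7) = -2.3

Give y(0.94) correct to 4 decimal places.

-4.6402

RK4: k1 = f(t_n, y_n); k2 = f(t_n + h/2, y_n + (h/2)·k1); k3 = f(t_n + h/2, y_n + (h/2)·k2); k4 = f(t_n + h, y_n + h·k3); y_{n+1} = y_n + (h/6)·(k1 + 2k2 + 2k3 + k4).
t=0.700000, y=-2.300000:
  k1 = f(0.700000, -2.300000) = -4.580000
  k2 = f(0.820000, -2.849600) = -7.410220
  k3 = f(0.820000, -3.189226) = -9.461165
  k4 = f(0.940000, -4.570680) = -20.181112
  y ← -2.300000 + (0.24/6)·(k1 + 2k2 + 2k3 + k4) = -4.640155
y(0.94) ≈ -4.6402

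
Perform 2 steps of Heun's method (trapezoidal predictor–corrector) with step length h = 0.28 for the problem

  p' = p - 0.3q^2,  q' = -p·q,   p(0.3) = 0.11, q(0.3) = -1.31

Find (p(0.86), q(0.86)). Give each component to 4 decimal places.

-0.1796, -1.3219

Heun on (p,q): k1 = f(x_n, state_n); k2 = f(x_n + h, state_n + h·k1); state_{n+1} = state_n + (h/2)·(k1 + k2).
0.300000: (0.110000, -1.310000)
  k1 = (-0.404830, 0.144100)
  predictor → (-0.003352, -1.269652)
  k2 = (-0.486957, -0.004256)
  → (-0.014850, -1.290422)
0.580000: (-0.014850, -1.290422)
  k1 = (-0.514407, -0.019163)
  predictor → (-0.158884, -1.295788)
  k2 = (-0.662604, -0.205880)
  → (-0.179632, -1.321928)
(p(0.86), q(0.86)) ≈ (-0.1796, -1.3219)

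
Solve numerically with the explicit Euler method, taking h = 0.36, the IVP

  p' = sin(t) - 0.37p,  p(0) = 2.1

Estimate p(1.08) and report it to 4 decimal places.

Euler: p_{n+1} = p_n + h·f(t_n, p_n).
t=0.000000, p=2.100000: f=-0.777000 → p ← 2.100000 + 0.36·(-0.777000) = 1.820280
t=0.360000, p=1.820280: f=-0.321229 → p ← 1.820280 + 0.36·(-0.321229) = 1.704637
t=0.720000, p=1.704637: f=0.028669 → p ← 1.704637 + 0.36·0.028669 = 1.714958
p(1.08) ≈ 1.7150

1.7150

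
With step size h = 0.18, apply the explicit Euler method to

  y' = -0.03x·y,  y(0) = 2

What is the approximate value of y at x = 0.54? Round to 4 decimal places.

1.9942

Euler: y_{n+1} = y_n + h·f(x_n, y_n).
x=0.000000, y=2.000000: f=0.000000 → y ← 2.000000 + 0.18·0.000000 = 2.000000
x=0.180000, y=2.000000: f=-0.010800 → y ← 2.000000 + 0.18·(-0.010800) = 1.998056
x=0.360000, y=1.998056: f=-0.021579 → y ← 1.998056 + 0.18·(-0.021579) = 1.994172
y(0.54) ≈ 1.9942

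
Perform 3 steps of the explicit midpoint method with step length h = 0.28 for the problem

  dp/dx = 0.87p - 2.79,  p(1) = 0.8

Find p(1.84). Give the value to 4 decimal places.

Midpoint: k1 = f(x_n, p_n); k2 = f(x_n + h/2, p_n + (h/2)·k1); p_{n+1} = p_n + h·k2.
x=1.000000, p=0.800000:
  k1 = f(1.000000, 0.800000) = -2.094000
  k2 = f(1.140000, 0.506840) = -2.349049
  p ← 0.800000 + 0.28·(-2.349049) = 0.142266
x=1.280000, p=0.142266:
  k1 = f(1.280000, 0.142266) = -2.666228
  k2 = f(1.420000, -0.231006) = -2.990975
  p ← 0.142266 + 0.28·(-2.990975) = -0.695207
x=1.560000, p=-0.695207:
  k1 = f(1.560000, -0.695207) = -3.394830
  k2 = f(1.700000, -1.170483) = -3.808320
  p ← -0.695207 + 0.28·(-3.808320) = -1.761536
p(1.84) ≈ -1.7615

-1.7615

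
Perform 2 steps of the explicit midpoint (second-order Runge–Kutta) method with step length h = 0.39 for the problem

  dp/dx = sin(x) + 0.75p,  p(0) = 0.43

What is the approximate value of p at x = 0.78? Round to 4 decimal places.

1.1046

Midpoint: k1 = f(x_n, p_n); k2 = f(x_n + h/2, p_n + (h/2)·k1); p_{n+1} = p_n + h·k2.
x=0.000000, p=0.430000:
  k1 = f(0.000000, 0.430000) = 0.322500
  k2 = f(0.195000, 0.492887) = 0.563432
  p ← 0.430000 + 0.39·0.563432 = 0.649739
x=0.390000, p=0.649739:
  k1 = f(0.390000, 0.649739) = 0.867492
  k2 = f(0.585000, 0.818900) = 1.166374
  p ← 0.649739 + 0.39·1.166374 = 1.104624
p(0.78) ≈ 1.1046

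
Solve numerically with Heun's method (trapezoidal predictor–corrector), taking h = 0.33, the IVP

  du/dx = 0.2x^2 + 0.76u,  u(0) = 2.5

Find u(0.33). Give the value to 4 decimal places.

3.2092

Heun: k1 = f(x_n, u_n); k2 = f(x_n + h, u_n + h·k1); u_{n+1} = u_n + (h/2)·(k1 + k2).
x=0.000000, u=2.500000:
  k1 = f(0.000000, 2.500000) = 1.900000
  k2 = f(0.330000, 3.127000) = 2.398300
  u ← 2.500000 + (0.33/2)·(1.900000 + 2.398300) = 3.209219
u(0.33) ≈ 3.2092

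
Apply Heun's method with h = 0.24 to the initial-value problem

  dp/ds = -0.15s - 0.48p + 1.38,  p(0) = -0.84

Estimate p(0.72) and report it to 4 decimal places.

0.2082

Heun: k1 = f(s_n, p_n); k2 = f(s_n + h, p_n + h·k1); p_{n+1} = p_n + (h/2)·(k1 + k2).
s=0.000000, p=-0.840000:
  k1 = f(0.000000, -0.840000) = 1.783200
  k2 = f(0.240000, -0.412032) = 1.541775
  p ← -0.840000 + (0.24/2)·(1.783200 + 1.541775) = -0.441003
s=0.240000, p=-0.441003:
  k1 = f(0.240000, -0.441003) = 1.555681
  k2 = f(0.480000, -0.067639) = 1.340467
  p ← -0.441003 + (0.24/2)·(1.555681 + 1.340467) = -0.093465
s=0.480000, p=-0.093465:
  k1 = f(0.480000, -0.093465) = 1.352863
  k2 = f(0.720000, 0.231222) = 1.161013
  p ← -0.093465 + (0.24/2)·(1.352863 + 1.161013) = 0.208200
p(0.72) ≈ 0.2082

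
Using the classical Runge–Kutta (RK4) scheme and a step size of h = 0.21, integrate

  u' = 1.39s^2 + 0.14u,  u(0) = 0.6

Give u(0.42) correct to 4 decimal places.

RK4: k1 = f(s_n, u_n); k2 = f(s_n + h/2, u_n + (h/2)·k1); k3 = f(s_n + h/2, u_n + (h/2)·k2); k4 = f(s_n + h, u_n + h·k3); u_{n+1} = u_n + (h/6)·(k1 + 2k2 + 2k3 + k4).
s=0.000000, u=0.600000:
  k1 = f(0.000000, 0.600000) = 0.084000
  k2 = f(0.105000, 0.608820) = 0.100560
  k3 = f(0.105000, 0.610559) = 0.100803
  k4 = f(0.210000, 0.621169) = 0.148263
  u ← 0.600000 + (0.21/6)·(k1 + 2k2 + 2k3 + k4) = 0.622225
s=0.210000, u=0.622225:
  k1 = f(0.210000, 0.622225) = 0.148410
  k2 = f(0.315000, 0.637808) = 0.227216
  k3 = f(0.315000, 0.646082) = 0.228374
  k4 = f(0.420000, 0.670183) = 0.339022
  u ← 0.622225 + (0.21/6)·(k1 + 2k2 + 2k3 + k4) = 0.671176
u(0.42) ≈ 0.6712

0.6712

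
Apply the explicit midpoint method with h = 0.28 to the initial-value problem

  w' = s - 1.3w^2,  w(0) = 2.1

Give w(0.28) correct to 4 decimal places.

Midpoint: k1 = f(s_n, w_n); k2 = f(s_n + h/2, w_n + (h/2)·k1); w_{n+1} = w_n + h·k2.
s=0.000000, w=2.100000:
  k1 = f(0.000000, 2.100000) = -5.733000
  k2 = f(0.140000, 1.297380) = -2.048153
  w ← 2.100000 + 0.28·(-2.048153) = 1.526517
w(0.28) ≈ 1.5265

1.5265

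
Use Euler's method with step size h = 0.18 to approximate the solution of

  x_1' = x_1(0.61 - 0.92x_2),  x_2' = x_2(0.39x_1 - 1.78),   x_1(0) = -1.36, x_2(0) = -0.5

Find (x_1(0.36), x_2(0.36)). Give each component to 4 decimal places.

-1.8785, -0.1652

Euler on (x_1,x_2): x_1_{n+1} = x_1_n + h·x_1', x_2_{n+1} = x_2_n + h·x_2'.
0.000000: (-1.360000, -0.500000); f=(-1.455200, 1.155200) → (-1.621936, -0.292064)
0.180000: (-1.621936, -0.292064); f=(-1.425193, 0.704620) → (-1.878471, -0.165232)
(x_1(0.36), x_2(0.36)) ≈ (-1.8785, -0.1652)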